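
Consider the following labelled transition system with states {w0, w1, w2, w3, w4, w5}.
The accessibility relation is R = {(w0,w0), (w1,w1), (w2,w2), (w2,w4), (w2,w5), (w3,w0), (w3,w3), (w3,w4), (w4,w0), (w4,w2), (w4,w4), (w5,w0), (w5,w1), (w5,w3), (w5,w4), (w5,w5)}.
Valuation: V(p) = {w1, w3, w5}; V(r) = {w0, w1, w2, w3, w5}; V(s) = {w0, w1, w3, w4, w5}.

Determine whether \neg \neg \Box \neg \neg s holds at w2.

At w2: \neg \Box \neg \neg s is true, so \neg \neg \Box \neg \neg s is false.
  At w2: \Box \neg \neg s is false, so \neg \Box \neg \neg s is true.
    At w2: \Box \neg \neg s requires \neg \neg s at every successor {w2, w4, w5}.
      \neg \neg s fails at w2, so \Box \neg \neg s is false at w2.

No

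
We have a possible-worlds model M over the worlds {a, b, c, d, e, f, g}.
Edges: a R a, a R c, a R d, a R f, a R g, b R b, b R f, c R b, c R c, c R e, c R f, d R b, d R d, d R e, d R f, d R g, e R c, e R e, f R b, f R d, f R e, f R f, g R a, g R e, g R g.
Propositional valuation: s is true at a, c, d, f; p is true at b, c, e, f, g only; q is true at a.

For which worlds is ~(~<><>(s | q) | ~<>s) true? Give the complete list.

Let φ = ~(~<><>(s | q) | ~<>s). Evaluate φ at each world:
  a (successors {a, c, d, f, g}): φ is true.
  b (successors {b, f}): φ is true.
  c (successors {b, c, e, f}): φ is true.
  d (successors {b, d, e, f, g}): φ is true.
  e (successors {c, e}): φ is true.
  f (successors {b, d, e, f}): φ is true.
  g (successors {a, e, g}): φ is true.
For instance, at f:
  At f: ~<><>(s | q) | ~<>s is false, so ~(~<><>(s | q) | ~<>s) is true.
    At f: ~<><>(s | q) is false, ~<>s is false, so ~<><>(s | q) | ~<>s is false.
      At f: <><>(s | q) is true, so ~<><>(s | q) is false.
      At f: <>s is true, so ~<>s is false.
Satisfying worlds: {a, b, c, d, e, f, g}

a, b, c, d, e, f, g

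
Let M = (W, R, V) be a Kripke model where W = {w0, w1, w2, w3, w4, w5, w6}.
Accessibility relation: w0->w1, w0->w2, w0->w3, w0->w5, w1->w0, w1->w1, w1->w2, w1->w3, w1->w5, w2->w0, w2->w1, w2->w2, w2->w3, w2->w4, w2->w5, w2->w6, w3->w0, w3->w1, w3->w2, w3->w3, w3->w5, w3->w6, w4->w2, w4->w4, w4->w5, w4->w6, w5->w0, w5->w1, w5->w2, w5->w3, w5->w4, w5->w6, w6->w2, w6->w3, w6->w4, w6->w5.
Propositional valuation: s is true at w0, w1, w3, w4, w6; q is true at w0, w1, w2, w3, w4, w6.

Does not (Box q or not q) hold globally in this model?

Let φ = not (Box q or not q). Evaluate φ at each world:
  w0 (successors {w1, w2, w3, w5}): φ is true.
  w1 (successors {w0, w1, w2, w3, w5}): φ is true.
  w2 (successors {w0, w1, w2, w3, w4, w5, w6}): φ is true.
  w3 (successors {w0, w1, w2, w3, w5, w6}): φ is true.
  w4 (successors {w2, w4, w5, w6}): φ is true.
  w5 (successors {w0, w1, w2, w3, w4, w6}): φ is false.
  w6 (successors {w2, w3, w4, w5}): φ is true.
Detail at w5 (counterexample):
  At w5: Box q or not q is true, so not (Box q or not q) is false.
    At w5: Box q is true, not q is true, so Box q or not q is true.
      At w5: Box q requires q at every successor {w0, w1, w2, w3, w4, w6}.
        At w0: q is true.
        At w1: q is true.
        At w2: q is true.
        At w3: q is true.
        At w4: q is true.
        At w6: q is true.
      So Box q is true at w5.

No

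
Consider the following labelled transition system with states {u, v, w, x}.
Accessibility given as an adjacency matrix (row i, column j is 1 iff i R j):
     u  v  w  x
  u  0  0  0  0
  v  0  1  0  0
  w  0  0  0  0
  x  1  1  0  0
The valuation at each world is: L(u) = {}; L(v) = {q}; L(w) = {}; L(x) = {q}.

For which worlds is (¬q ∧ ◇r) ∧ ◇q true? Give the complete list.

none

Let φ = (¬q ∧ ◇r) ∧ ◇q. Evaluate φ at each world:
  u (successors ∅): φ is false.
  v (successors {v}): φ is false.
  w (successors ∅): φ is false.
  x (successors {u, v}): φ is false.
For instance, at v:
  At v: ¬q ∧ ◇r is false, ◇q is true, so (¬q ∧ ◇r) ∧ ◇q is false.
    At v: ¬q is false, ◇r is false, so ¬q ∧ ◇r is false.
      At v: ◇r requires r at some successor in {v}.
        At v: r is false.
      So ◇r is false at v.
    At v: ◇q requires q at some successor in {v}.
      q holds at v, so ◇q is true at v.
Satisfying worlds: none.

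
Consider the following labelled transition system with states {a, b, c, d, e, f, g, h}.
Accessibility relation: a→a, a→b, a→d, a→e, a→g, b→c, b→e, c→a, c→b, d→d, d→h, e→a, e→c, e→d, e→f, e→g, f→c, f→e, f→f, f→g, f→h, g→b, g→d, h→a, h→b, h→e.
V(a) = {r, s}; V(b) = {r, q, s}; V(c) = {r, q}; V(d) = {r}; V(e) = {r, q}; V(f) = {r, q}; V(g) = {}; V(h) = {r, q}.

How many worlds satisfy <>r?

Let φ = <>r. Evaluate φ at each world:
  a (successors {a, b, d, e, g}): φ is true.
  b (successors {c, e}): φ is true.
  c (successors {a, b}): φ is true.
  d (successors {d, h}): φ is true.
  e (successors {a, c, d, f, g}): φ is true.
  f (successors {c, e, f, g, h}): φ is true.
  g (successors {b, d}): φ is true.
  h (successors {a, b, e}): φ is true.
For instance, at a:
  At a: <>r requires r at some successor in {a, b, d, e, g}.
    r holds at a, so <>r is true at a.
Satisfying worlds: {a, b, c, d, e, f, g, h}

8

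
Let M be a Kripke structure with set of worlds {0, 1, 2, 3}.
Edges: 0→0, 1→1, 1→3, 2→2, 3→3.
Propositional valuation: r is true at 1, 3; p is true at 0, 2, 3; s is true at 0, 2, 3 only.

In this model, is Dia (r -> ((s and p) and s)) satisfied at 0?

At 0: Dia (r -> ((s and p) and s)) requires r -> ((s and p) and s) at some successor in {0}.
  r -> ((s and p) and s) holds at 0, so Dia (r -> ((s and p) and s)) is true at 0.

Yes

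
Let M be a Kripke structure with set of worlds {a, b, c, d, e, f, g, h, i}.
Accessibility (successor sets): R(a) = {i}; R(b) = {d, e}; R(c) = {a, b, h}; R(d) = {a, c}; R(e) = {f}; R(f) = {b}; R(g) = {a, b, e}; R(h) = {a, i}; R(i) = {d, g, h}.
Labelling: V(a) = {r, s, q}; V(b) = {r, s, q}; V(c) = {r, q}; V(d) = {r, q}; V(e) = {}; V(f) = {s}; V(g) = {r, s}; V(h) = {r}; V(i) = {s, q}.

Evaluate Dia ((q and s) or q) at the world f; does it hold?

Yes

Recall that Dia ψ holds at a world iff ψ holds at some accessible world.
At f: Dia ((q and s) or q) requires (q and s) or q at some successor in {b}.
  (q and s) or q holds at b, so Dia ((q and s) or q) is true at f.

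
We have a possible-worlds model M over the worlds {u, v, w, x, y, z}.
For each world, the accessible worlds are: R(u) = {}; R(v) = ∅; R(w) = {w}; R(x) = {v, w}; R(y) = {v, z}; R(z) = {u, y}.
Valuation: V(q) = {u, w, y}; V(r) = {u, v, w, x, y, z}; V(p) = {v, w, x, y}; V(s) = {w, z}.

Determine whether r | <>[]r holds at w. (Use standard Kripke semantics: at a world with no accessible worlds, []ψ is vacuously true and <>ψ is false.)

Yes

At w: r is true, <>[]r is true, so r | <>[]r is true.
  At w: <>[]r requires []r at some successor in {w}.
    []r holds at w, so <>[]r is true at w.
      At w: []r requires r at every successor {w}.
        At w: r is true.
      So []r is true at w.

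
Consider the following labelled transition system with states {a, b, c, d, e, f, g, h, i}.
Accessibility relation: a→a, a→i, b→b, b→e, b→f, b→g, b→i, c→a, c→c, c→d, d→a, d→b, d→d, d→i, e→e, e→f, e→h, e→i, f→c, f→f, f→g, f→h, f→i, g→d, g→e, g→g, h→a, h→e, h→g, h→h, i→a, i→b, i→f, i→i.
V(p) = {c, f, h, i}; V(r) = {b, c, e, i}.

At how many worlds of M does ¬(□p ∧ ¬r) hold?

9

Recall that □ψ holds at a world iff ψ holds at every accessible world, and ◇ψ holds iff ψ holds at some accessible world.
Let φ = ¬(□p ∧ ¬r). Evaluate φ at each world:
  a (successors {a, i}): φ is true.
  b (successors {b, e, f, g, i}): φ is true.
  c (successors {a, c, d}): φ is true.
  d (successors {a, b, d, i}): φ is true.
  e (successors {e, f, h, i}): φ is true.
  f (successors {c, f, g, h, i}): φ is true.
  g (successors {d, e, g}): φ is true.
  h (successors {a, e, g, h}): φ is true.
  i (successors {a, b, f, i}): φ is true.
For instance, at h:
  At h: □p ∧ ¬r is false, so ¬(□p ∧ ¬r) is true.
    At h: □p is false, ¬r is true, so □p ∧ ¬r is false.
      At h: □p requires p at every successor {a, e, g, h}.
        p fails at a, so □p is false at h.
Satisfying worlds: {a, b, c, d, e, f, g, h, i}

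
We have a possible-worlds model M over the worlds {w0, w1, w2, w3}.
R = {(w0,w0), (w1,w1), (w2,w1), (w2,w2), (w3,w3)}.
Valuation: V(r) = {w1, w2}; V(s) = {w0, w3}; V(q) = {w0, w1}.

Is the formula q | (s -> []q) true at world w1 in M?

Recall that []ψ holds at a world iff ψ holds at every accessible world, and <>ψ holds iff ψ holds at some accessible world.
At w1: q is true, s -> []q is true, so q | (s -> []q) is true.
  At w1: s is false, []q is true, so s -> []q is true.
    At w1: []q requires q at every successor {w1}.
      At w1: q is true.
    So []q is true at w1.

Yes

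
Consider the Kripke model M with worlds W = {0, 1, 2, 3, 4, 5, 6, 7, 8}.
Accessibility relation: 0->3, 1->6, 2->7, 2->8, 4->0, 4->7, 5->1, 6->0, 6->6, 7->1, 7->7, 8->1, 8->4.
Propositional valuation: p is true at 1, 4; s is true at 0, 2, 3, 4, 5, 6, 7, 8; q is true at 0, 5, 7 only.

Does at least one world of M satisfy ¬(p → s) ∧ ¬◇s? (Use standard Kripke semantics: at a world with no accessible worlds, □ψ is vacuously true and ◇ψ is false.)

No

Let φ = ¬(p → s) ∧ ¬◇s. Evaluate φ at each world:
  0 (successors {3}): φ is false.
  1 (successors {6}): φ is false.
  2 (successors {7, 8}): φ is false.
  3 (successors ∅): φ is false.
  4 (successors {0, 7}): φ is false.
  5 (successors {1}): φ is false.
  6 (successors {0, 6}): φ is false.
  7 (successors {1, 7}): φ is false.
  8 (successors {1, 4}): φ is false.
For instance, at 6:
  At 6: ¬(p → s) is false, ¬◇s is false, so ¬(p → s) ∧ ¬◇s is false.
    At 6: ◇s is true, so ¬◇s is false.
      At 6: ◇s requires s at some successor in {0, 6}.
        s holds at 0, so ◇s is true at 6.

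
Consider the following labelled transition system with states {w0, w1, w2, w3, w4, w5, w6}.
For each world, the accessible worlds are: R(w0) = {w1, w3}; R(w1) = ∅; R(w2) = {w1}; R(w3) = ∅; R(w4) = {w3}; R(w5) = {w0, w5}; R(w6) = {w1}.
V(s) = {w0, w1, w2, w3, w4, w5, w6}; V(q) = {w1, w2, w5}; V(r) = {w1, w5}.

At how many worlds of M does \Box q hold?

Let φ = \Box q. Evaluate φ at each world:
  w0 (successors {w1, w3}): φ is false.
  w1 (successors ∅): φ is true.
  w2 (successors {w1}): φ is true.
  w3 (successors ∅): φ is true.
  w4 (successors {w3}): φ is false.
  w5 (successors {w0, w5}): φ is false.
  w6 (successors {w1}): φ is true.
For instance, at w4:
  At w4: \Box q requires q at every successor {w3}.
    q fails at w3, so \Box q is false at w4.
Satisfying worlds: {w1, w2, w3, w6}

4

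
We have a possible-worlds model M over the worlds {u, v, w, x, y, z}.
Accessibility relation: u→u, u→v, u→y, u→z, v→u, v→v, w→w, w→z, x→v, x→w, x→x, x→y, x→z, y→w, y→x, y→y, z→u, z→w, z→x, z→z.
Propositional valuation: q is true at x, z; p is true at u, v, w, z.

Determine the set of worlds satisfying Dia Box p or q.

Recall that Box ψ holds at a world iff ψ holds at every accessible world, and Dia ψ holds iff ψ holds at some accessible world.
Let φ = Dia Box p or q. Evaluate φ at each world:
  u (successors {u, v, y, z}): φ is true.
  v (successors {u, v}): φ is true.
  w (successors {w, z}): φ is true.
  x (successors {v, w, x, y, z}): φ is true.
  y (successors {w, x, y}): φ is true.
  z (successors {u, w, x, z}): φ is true.
For instance, at v:
  At v: Dia Box p is true, q is false, so Dia Box p or q is true.
    At v: Dia Box p requires Box p at some successor in {u, v}.
      Box p holds at v, so Dia Box p is true at v.
Satisfying worlds: {u, v, w, x, y, z}

u, v, w, x, y, z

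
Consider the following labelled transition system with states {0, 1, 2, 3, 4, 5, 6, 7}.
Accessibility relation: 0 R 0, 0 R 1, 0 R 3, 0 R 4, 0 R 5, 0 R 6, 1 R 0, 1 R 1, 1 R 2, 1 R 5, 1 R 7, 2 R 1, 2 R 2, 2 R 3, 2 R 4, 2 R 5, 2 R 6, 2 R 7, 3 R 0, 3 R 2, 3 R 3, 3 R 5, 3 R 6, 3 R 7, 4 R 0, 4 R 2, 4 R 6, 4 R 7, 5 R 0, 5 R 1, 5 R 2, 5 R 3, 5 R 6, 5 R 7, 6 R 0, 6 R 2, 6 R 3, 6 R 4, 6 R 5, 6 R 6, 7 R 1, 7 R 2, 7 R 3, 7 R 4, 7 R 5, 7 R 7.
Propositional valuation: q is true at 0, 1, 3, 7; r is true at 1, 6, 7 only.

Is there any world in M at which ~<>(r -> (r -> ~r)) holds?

No

Recall that <>ψ holds at a world iff ψ holds at some accessible world.
Let φ = ~<>(r -> (r -> ~r)). Evaluate φ at each world:
  0 (successors {0, 1, 3, 4, 5, 6}): φ is false.
  1 (successors {0, 1, 2, 5, 7}): φ is false.
  2 (successors {1, 2, 3, 4, 5, 6, 7}): φ is false.
  3 (successors {0, 2, 3, 5, 6, 7}): φ is false.
  4 (successors {0, 2, 6, 7}): φ is false.
  5 (successors {0, 1, 2, 3, 6, 7}): φ is false.
  6 (successors {0, 2, 3, 4, 5, 6}): φ is false.
  7 (successors {1, 2, 3, 4, 5, 7}): φ is false.
For instance, at 3:
  At 3: <>(r -> (r -> ~r)) is true, so ~<>(r -> (r -> ~r)) is false.
    At 3: <>(r -> (r -> ~r)) requires r -> (r -> ~r) at some successor in {0, 2, 3, 5, 6, 7}.
      r -> (r -> ~r) holds at 0, so <>(r -> (r -> ~r)) is true at 3.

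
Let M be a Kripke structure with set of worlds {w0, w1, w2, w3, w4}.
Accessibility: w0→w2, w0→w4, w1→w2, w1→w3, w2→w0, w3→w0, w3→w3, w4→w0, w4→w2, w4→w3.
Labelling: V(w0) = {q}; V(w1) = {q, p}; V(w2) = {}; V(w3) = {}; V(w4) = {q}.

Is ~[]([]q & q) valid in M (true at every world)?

Let φ = ~[]([]q & q). Evaluate φ at each world:
  w0 (successors {w2, w4}): φ is true.
  w1 (successors {w2, w3}): φ is true.
  w2 (successors {w0}): φ is true.
  w3 (successors {w0, w3}): φ is true.
  w4 (successors {w0, w2, w3}): φ is true.
For instance, at w4:
  At w4: []([]q & q) is false, so ~[]([]q & q) is true.
    At w4: []([]q & q) requires []q & q at every successor {w0, w2, w3}.
      []q & q fails at w0, so []([]q & q) is false at w4.

Yes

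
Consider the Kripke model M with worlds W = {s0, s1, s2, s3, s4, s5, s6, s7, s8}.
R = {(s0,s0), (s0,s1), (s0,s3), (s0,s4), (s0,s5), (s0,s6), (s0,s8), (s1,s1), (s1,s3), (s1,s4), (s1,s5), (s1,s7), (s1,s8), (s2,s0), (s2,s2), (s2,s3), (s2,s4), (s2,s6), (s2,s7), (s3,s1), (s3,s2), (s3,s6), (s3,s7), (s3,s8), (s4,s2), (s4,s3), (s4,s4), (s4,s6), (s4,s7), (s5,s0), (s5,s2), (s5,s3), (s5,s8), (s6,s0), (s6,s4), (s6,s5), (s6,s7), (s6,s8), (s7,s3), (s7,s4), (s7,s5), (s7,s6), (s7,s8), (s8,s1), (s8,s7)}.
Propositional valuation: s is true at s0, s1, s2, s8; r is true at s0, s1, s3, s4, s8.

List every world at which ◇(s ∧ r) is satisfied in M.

s0, s1, s2, s3, s5, s6, s7, s8

Recall that ◇ψ holds at a world iff ψ holds at some accessible world.
Let φ = ◇(s ∧ r). Evaluate φ at each world:
  s0 (successors {s0, s1, s3, s4, s5, s6, s8}): φ is true.
  s1 (successors {s1, s3, s4, s5, s7, s8}): φ is true.
  s2 (successors {s0, s2, s3, s4, s6, s7}): φ is true.
  s3 (successors {s1, s2, s6, s7, s8}): φ is true.
  s4 (successors {s2, s3, s4, s6, s7}): φ is false.
  s5 (successors {s0, s2, s3, s8}): φ is true.
  s6 (successors {s0, s4, s5, s7, s8}): φ is true.
  s7 (successors {s3, s4, s5, s6, s8}): φ is true.
  s8 (successors {s1, s7}): φ is true.
For instance, at s0:
  At s0: ◇(s ∧ r) requires s ∧ r at some successor in {s0, s1, s3, s4, s5, s6, s8}.
    s ∧ r holds at s0, so ◇(s ∧ r) is true at s0.
Satisfying worlds: {s0, s1, s2, s3, s5, s6, s7, s8}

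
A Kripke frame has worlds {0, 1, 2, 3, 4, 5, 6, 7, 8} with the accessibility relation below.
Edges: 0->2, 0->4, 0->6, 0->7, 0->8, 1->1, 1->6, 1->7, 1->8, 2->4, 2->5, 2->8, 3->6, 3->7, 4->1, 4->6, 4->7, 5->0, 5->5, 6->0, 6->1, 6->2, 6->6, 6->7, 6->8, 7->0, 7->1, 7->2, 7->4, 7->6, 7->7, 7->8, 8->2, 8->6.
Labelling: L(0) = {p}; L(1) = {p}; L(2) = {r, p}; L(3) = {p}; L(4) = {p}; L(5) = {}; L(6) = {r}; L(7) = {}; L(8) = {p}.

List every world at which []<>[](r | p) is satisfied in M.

Let φ = []<>[](r | p). Evaluate φ at each world:
  0 (successors {2, 4, 6, 7, 8}): φ is false.
  1 (successors {1, 6, 7, 8}): φ is false.
  2 (successors {4, 5, 8}): φ is false.
  3 (successors {6, 7}): φ is true.
  4 (successors {1, 6, 7}): φ is true.
  5 (successors {0, 5}): φ is false.
  6 (successors {0, 1, 2, 6, 7, 8}): φ is false.
  7 (successors {0, 1, 2, 4, 6, 7, 8}): φ is false.
  8 (successors {2, 6}): φ is true.
For instance, at 6:
  At 6: []<>[](r | p) requires <>[](r | p) at every successor {0, 1, 2, 6, 7, 8}.
    <>[](r | p) fails at 8, so []<>[](r | p) is false at 6.
      At 8: <>[](r | p) requires [](r | p) at some successor in {2, 6}.
        At 2: [](r | p) is false.
        At 6: [](r | p) is false.
      So <>[](r | p) is false at 8.
Satisfying worlds: {3, 4, 8}

3, 4, 8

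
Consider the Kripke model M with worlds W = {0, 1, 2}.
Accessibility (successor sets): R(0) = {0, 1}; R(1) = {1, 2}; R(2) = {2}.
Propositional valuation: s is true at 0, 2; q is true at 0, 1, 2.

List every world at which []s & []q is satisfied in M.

2

Let φ = []s & []q. Evaluate φ at each world:
  0 (successors {0, 1}): φ is false.
  1 (successors {1, 2}): φ is false.
  2 (successors {2}): φ is true.
For instance, at 2:
  At 2: []s is true, []q is true, so []s & []q is true.
    At 2: []s requires s at every successor {2}.
      At 2: s is true.
    So []s is true at 2.
    At 2: []q requires q at every successor {2}.
      At 2: q is true.
    So []q is true at 2.
Satisfying worlds: {2}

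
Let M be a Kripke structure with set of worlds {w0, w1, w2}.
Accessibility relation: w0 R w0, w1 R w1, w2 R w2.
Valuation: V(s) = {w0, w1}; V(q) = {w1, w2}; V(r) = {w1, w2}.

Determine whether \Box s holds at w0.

At w0: \Box s requires s at every successor {w0}.
  At w0: s is true.
So \Box s is true at w0.

Yes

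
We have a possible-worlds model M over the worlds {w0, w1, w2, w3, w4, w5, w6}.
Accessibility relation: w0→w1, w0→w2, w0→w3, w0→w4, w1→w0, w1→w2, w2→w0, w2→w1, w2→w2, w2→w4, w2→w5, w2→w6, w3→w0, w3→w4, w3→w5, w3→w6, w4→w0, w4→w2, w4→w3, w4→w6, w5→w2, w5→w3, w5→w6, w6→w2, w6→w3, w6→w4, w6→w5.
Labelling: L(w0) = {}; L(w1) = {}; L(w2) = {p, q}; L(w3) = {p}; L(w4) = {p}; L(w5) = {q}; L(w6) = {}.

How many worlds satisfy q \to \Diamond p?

7

Let φ = q \to \Diamond p. Evaluate φ at each world:
  w0 (successors {w1, w2, w3, w4}): φ is true.
  w1 (successors {w0, w2}): φ is true.
  w2 (successors {w0, w1, w2, w4, w5, w6}): φ is true.
  w3 (successors {w0, w4, w5, w6}): φ is true.
  w4 (successors {w0, w2, w3, w6}): φ is true.
  w5 (successors {w2, w3, w6}): φ is true.
  w6 (successors {w2, w3, w4, w5}): φ is true.
For instance, at w3:
  At w3: q is false, \Diamond p is true, so q \to \Diamond p is true.
    At w3: \Diamond p requires p at some successor in {w0, w4, w5, w6}.
      p holds at w4, so \Diamond p is true at w3.
Satisfying worlds: {w0, w1, w2, w3, w4, w5, w6}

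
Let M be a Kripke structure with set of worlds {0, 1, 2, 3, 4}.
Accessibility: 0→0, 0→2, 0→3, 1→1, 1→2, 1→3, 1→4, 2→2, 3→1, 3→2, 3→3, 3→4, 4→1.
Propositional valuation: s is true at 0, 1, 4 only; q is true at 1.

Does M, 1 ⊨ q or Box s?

At 1: q is true, Box s is false, so q or Box s is true.
  At 1: Box s requires s at every successor {1, 2, 3, 4}.
    s fails at 2, so Box s is false at 1.

Yes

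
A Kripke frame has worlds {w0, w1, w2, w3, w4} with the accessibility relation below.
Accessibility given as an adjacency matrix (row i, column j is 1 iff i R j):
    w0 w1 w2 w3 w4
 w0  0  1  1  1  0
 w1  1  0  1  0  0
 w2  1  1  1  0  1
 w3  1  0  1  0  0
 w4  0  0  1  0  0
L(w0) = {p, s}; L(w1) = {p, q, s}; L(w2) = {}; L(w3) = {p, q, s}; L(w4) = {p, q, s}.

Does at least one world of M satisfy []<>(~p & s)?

No

Recall that []ψ holds at a world iff ψ holds at every accessible world, and <>ψ holds iff ψ holds at some accessible world.
Let φ = []<>(~p & s). Evaluate φ at each world:
  w0 (successors {w1, w2, w3}): φ is false.
  w1 (successors {w0, w2}): φ is false.
  w2 (successors {w0, w1, w2, w4}): φ is false.
  w3 (successors {w0, w2}): φ is false.
  w4 (successors {w2}): φ is false.
For instance, at w2:
  At w2: []<>(~p & s) requires <>(~p & s) at every successor {w0, w1, w2, w4}.
    <>(~p & s) fails at w0, so []<>(~p & s) is false at w2.
      At w0: <>(~p & s) requires ~p & s at some successor in {w1, w2, w3}.
        At w1: ~p & s is false.
        At w2: ~p & s is false.
        At w3: ~p & s is false.
      So <>(~p & s) is false at w0.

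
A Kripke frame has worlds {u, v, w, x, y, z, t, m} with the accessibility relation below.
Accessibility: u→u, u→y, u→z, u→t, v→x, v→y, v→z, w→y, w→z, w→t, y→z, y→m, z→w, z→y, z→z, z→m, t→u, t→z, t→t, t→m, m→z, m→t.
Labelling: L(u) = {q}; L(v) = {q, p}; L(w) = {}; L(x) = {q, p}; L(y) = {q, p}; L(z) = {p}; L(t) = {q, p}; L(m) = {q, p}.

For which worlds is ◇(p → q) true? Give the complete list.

Let φ = ◇(p → q). Evaluate φ at each world:
  u (successors {u, y, z, t}): φ is true.
  v (successors {x, y, z}): φ is true.
  w (successors {y, z, t}): φ is true.
  x (successors ∅): φ is false.
  y (successors {z, m}): φ is true.
  z (successors {w, y, z, m}): φ is true.
  t (successors {u, z, t, m}): φ is true.
  m (successors {z, t}): φ is true.
For instance, at m:
  At m: ◇(p → q) requires p → q at some successor in {z, t}.
    p → q holds at t, so ◇(p → q) is true at m.
Satisfying worlds: {u, v, w, y, z, t, m}

u, v, w, y, z, t, m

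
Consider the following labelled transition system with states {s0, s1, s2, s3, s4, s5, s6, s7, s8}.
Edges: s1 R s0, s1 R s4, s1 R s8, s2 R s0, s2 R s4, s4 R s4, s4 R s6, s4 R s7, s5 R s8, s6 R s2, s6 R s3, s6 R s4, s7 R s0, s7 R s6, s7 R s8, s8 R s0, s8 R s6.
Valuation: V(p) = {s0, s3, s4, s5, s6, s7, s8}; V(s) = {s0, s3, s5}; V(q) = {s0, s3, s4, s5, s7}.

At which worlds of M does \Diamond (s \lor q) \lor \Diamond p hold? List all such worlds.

s1, s2, s4, s5, s6, s7, s8

Recall that \Diamond ψ holds at a world iff ψ holds at some accessible world.
Let φ = \Diamond (s \lor q) \lor \Diamond p. Evaluate φ at each world:
  s0 (successors ∅): φ is false.
  s1 (successors {s0, s4, s8}): φ is true.
  s2 (successors {s0, s4}): φ is true.
  s3 (successors ∅): φ is false.
  s4 (successors {s4, s6, s7}): φ is true.
  s5 (successors {s8}): φ is true.
  s6 (successors {s2, s3, s4}): φ is true.
  s7 (successors {s0, s6, s8}): φ is true.
  s8 (successors {s0, s6}): φ is true.
For instance, at s6:
  At s6: \Diamond (s \lor q) is true, \Diamond p is true, so \Diamond (s \lor q) \lor \Diamond p is true.
    At s6: \Diamond (s \lor q) requires s \lor q at some successor in {s2, s3, s4}.
      s \lor q holds at s3, so \Diamond (s \lor q) is true at s6.
    At s6: \Diamond p requires p at some successor in {s2, s3, s4}.
      p holds at s3, so \Diamond p is true at s6.
Satisfying worlds: {s1, s2, s4, s5, s6, s7, s8}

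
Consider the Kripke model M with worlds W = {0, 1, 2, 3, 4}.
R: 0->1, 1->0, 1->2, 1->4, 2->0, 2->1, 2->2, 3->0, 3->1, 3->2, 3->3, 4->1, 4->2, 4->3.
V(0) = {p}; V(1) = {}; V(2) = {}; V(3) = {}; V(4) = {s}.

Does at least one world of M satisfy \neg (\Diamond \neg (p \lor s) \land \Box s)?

Yes

Let φ = \neg (\Diamond \neg (p \lor s) \land \Box s). Evaluate φ at each world:
  0 (successors {1}): φ is true.
  1 (successors {0, 2, 4}): φ is true.
  2 (successors {0, 1, 2}): φ is true.
  3 (successors {0, 1, 2, 3}): φ is true.
  4 (successors {1, 2, 3}): φ is true.
Detail at 0 (witness):
  At 0: \Diamond \neg (p \lor s) \land \Box s is false, so \neg (\Diamond \neg (p \lor s) \land \Box s) is true.
    At 0: \Diamond \neg (p \lor s) is true, \Box s is false, so \Diamond \neg (p \lor s) \land \Box s is false.
      At 0: \Diamond \neg (p \lor s) requires \neg (p \lor s) at some successor in {1}.
        \neg (p \lor s) holds at 1, so \Diamond \neg (p \lor s) is true at 0.
      At 0: \Box s requires s at every successor {1}.
        s fails at 1, so \Box s is false at 0.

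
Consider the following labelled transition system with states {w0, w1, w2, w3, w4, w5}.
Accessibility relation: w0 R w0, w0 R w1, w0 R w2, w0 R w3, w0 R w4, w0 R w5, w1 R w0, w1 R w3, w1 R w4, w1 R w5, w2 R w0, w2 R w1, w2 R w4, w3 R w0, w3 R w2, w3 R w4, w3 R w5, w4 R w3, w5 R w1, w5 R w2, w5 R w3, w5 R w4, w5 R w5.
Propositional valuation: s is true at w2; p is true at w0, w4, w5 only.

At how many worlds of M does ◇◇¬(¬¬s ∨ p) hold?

5

Let φ = ◇◇¬(¬¬s ∨ p). Evaluate φ at each world:
  w0 (successors {w0, w1, w2, w3, w4, w5}): φ is true.
  w1 (successors {w0, w3, w4, w5}): φ is true.
  w2 (successors {w0, w1, w4}): φ is true.
  w3 (successors {w0, w2, w4, w5}): φ is true.
  w4 (successors {w3}): φ is false.
  w5 (successors {w1, w2, w3, w4, w5}): φ is true.
For instance, at w2:
  At w2: ◇◇¬(¬¬s ∨ p) requires ◇¬(¬¬s ∨ p) at some successor in {w0, w1, w4}.
    ◇¬(¬¬s ∨ p) holds at w0, so ◇◇¬(¬¬s ∨ p) is true at w2.
      At w0: ◇¬(¬¬s ∨ p) requires ¬(¬¬s ∨ p) at some successor in {w0, w1, w2, w3, w4, w5}.
        ¬(¬¬s ∨ p) holds at w1, so ◇¬(¬¬s ∨ p) is true at w0.
Satisfying worlds: {w0, w1, w2, w3, w5}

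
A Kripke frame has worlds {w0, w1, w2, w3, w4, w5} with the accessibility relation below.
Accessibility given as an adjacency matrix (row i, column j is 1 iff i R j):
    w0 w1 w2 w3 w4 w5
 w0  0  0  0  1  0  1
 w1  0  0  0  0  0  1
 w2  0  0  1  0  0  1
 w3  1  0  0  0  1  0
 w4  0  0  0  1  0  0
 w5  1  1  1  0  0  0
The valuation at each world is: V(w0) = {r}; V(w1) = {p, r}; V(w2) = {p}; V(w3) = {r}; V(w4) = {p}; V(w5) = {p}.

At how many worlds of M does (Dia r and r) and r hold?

Recall that Dia ψ holds at a world iff ψ holds at some accessible world.
Let φ = (Dia r and r) and r. Evaluate φ at each world:
  w0 (successors {w3, w5}): φ is true.
  w1 (successors {w5}): φ is false.
  w2 (successors {w2, w5}): φ is false.
  w3 (successors {w0, w4}): φ is true.
  w4 (successors {w3}): φ is false.
  w5 (successors {w0, w1, w2}): φ is false.
For instance, at w2:
  At w2: Dia r and r is false, r is false, so (Dia r and r) and r is false.
    At w2: Dia r is false, r is false, so Dia r and r is false.
      At w2: Dia r requires r at some successor in {w2, w5}.
        At w2: r is false.
        At w5: r is false.
      So Dia r is false at w2.
Satisfying worlds: {w0, w3}

2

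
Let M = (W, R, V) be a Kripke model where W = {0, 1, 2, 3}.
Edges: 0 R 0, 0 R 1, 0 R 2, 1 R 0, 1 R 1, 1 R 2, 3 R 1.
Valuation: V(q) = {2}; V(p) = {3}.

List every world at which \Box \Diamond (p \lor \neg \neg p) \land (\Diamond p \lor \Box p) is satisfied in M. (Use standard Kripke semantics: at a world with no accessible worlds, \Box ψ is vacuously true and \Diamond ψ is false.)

Let φ = \Box \Diamond (p \lor \neg \neg p) \land (\Diamond p \lor \Box p). Evaluate φ at each world:
  0 (successors {0, 1, 2}): φ is false.
  1 (successors {0, 1, 2}): φ is false.
  2 (successors ∅): φ is true.
  3 (successors {1}): φ is false.
For instance, at 0:
  At 0: \Box \Diamond (p \lor \neg \neg p) is false, \Diamond p \lor \Box p is false, so \Box \Diamond (p \lor \neg \neg p) \land (\Diamond p \lor \Box p) is false.
    At 0: \Box \Diamond (p \lor \neg \neg p) requires \Diamond (p \lor \neg \neg p) at every successor {0, 1, 2}.
      \Diamond (p \lor \neg \neg p) fails at 0, so \Box \Diamond (p \lor \neg \neg p) is false at 0.
    At 0: \Diamond p is false, \Box p is false, so \Diamond p \lor \Box p is false.
      At 0: \Diamond p requires p at some successor in {0, 1, 2}.
        At 0: p is false.
        At 1: p is false.
        At 2: p is false.
      So \Diamond p is false at 0.
      At 0: \Box p requires p at every successor {0, 1, 2}.
        p fails at 0, so \Box p is false at 0.
Satisfying worlds: {2}

2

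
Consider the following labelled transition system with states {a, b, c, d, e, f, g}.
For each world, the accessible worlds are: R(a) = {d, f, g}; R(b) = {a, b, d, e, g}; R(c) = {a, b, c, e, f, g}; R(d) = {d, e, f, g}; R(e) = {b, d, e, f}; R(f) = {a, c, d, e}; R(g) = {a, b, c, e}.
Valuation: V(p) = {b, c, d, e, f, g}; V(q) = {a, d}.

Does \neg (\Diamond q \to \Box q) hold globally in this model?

Let φ = \neg (\Diamond q \to \Box q). Evaluate φ at each world:
  a (successors {d, f, g}): φ is true.
  b (successors {a, b, d, e, g}): φ is true.
  c (successors {a, b, c, e, f, g}): φ is true.
  d (successors {d, e, f, g}): φ is true.
  e (successors {b, d, e, f}): φ is true.
  f (successors {a, c, d, e}): φ is true.
  g (successors {a, b, c, e}): φ is true.
For instance, at b:
  At b: \Diamond q \to \Box q is false, so \neg (\Diamond q \to \Box q) is true.
    At b: \Diamond q is true, \Box q is false, so \Diamond q \to \Box q is false.
      At b: \Diamond q requires q at some successor in {a, b, d, e, g}.
        q holds at a, so \Diamond q is true at b.
      At b: \Box q requires q at every successor {a, b, d, e, g}.
        q fails at b, so \Box q is false at b.

Yes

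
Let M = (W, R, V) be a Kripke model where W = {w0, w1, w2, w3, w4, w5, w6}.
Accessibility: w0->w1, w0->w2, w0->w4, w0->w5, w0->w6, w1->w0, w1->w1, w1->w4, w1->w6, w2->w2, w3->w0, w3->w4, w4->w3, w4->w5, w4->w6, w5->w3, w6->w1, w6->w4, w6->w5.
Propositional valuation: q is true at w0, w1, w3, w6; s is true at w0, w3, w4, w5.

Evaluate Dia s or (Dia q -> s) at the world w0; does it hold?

At w0: Dia s is true, Dia q -> s is true, so Dia s or (Dia q -> s) is true.
  At w0: Dia s requires s at some successor in {w1, w2, w4, w5, w6}.
    s holds at w4, so Dia s is true at w0.
  At w0: Dia q is true, s is true, so Dia q -> s is true.
    At w0: Dia q requires q at some successor in {w1, w2, w4, w5, w6}.
      q holds at w1, so Dia q is true at w0.

Yes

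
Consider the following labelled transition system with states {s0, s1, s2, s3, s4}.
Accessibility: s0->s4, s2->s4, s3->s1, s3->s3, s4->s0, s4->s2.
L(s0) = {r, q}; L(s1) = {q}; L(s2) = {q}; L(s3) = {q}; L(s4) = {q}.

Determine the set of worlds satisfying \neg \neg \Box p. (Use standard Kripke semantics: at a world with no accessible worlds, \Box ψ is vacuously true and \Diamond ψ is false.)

Recall that \Box ψ holds at a world iff ψ holds at every accessible world, and \Diamond ψ holds iff ψ holds at some accessible world.
Let φ = \neg \neg \Box p. Evaluate φ at each world:
  s0 (successors {s4}): φ is false.
  s1 (successors ∅): φ is true.
  s2 (successors {s4}): φ is false.
  s3 (successors {s1, s3}): φ is false.
  s4 (successors {s0, s2}): φ is false.
For instance, at s3:
  At s3: \neg \Box p is true, so \neg \neg \Box p is false.
    At s3: \Box p is false, so \neg \Box p is true.
      At s3: \Box p requires p at every successor {s1, s3}.
        p fails at s1, so \Box p is false at s3.
Satisfying worlds: {s1}

s1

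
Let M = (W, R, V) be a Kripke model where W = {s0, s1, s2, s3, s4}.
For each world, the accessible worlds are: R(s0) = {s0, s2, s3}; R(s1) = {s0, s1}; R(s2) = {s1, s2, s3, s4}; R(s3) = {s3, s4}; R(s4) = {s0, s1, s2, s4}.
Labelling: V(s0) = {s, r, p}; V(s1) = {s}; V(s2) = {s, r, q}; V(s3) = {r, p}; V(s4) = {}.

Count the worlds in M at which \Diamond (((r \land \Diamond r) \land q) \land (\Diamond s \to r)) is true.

Recall that \Diamond ψ holds at a world iff ψ holds at some accessible world.
Let φ = \Diamond (((r \land \Diamond r) \land q) \land (\Diamond s \to r)). Evaluate φ at each world:
  s0 (successors {s0, s2, s3}): φ is true.
  s1 (successors {s0, s1}): φ is false.
  s2 (successors {s1, s2, s3, s4}): φ is true.
  s3 (successors {s3, s4}): φ is false.
  s4 (successors {s0, s1, s2, s4}): φ is true.
For instance, at s3:
  At s3: \Diamond (((r \land \Diamond r) \land q) \land (\Diamond s \to r)) requires ((r \land \Diamond r) \land q) \land (\Diamond s \to r) at some successor in {s3, s4}.
    At s3: ((r \land \Diamond r) \land q) \land (\Diamond s \to r) is false.
    At s4: ((r \land \Diamond r) \land q) \land (\Diamond s \to r) is false.
  So \Diamond (((r \land \Diamond r) \land q) \land (\Diamond s \to r)) is false at s3.
Satisfying worlds: {s0, s2, s4}

3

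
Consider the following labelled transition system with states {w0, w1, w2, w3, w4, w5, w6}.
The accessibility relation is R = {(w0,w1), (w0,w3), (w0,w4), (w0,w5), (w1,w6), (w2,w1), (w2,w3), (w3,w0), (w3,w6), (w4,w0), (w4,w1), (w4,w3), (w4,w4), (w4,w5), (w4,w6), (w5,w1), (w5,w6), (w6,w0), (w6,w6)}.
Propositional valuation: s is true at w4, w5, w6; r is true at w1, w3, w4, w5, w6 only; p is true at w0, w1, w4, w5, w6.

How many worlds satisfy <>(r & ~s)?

4

Recall that <>ψ holds at a world iff ψ holds at some accessible world.
Let φ = <>(r & ~s). Evaluate φ at each world:
  w0 (successors {w1, w3, w4, w5}): φ is true.
  w1 (successors {w6}): φ is false.
  w2 (successors {w1, w3}): φ is true.
  w3 (successors {w0, w6}): φ is false.
  w4 (successors {w0, w1, w3, w4, w5, w6}): φ is true.
  w5 (successors {w1, w6}): φ is true.
  w6 (successors {w0, w6}): φ is false.
For instance, at w4:
  At w4: <>(r & ~s) requires r & ~s at some successor in {w0, w1, w3, w4, w5, w6}.
    r & ~s holds at w1, so <>(r & ~s) is true at w4.
Satisfying worlds: {w0, w2, w4, w5}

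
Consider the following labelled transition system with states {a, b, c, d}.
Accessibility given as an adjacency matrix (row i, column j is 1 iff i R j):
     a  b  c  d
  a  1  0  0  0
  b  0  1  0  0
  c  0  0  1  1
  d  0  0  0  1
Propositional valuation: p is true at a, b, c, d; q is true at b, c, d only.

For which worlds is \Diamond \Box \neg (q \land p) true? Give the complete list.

Let φ = \Diamond \Box \neg (q \land p). Evaluate φ at each world:
  a (successors {a}): φ is true.
  b (successors {b}): φ is false.
  c (successors {c, d}): φ is false.
  d (successors {d}): φ is false.
For instance, at c:
  At c: \Diamond \Box \neg (q \land p) requires \Box \neg (q \land p) at some successor in {c, d}.
    At c: \Box \neg (q \land p) is false.
    At d: \Box \neg (q \land p) is false.
  So \Diamond \Box \neg (q \land p) is false at c.
Satisfying worlds: {a}

a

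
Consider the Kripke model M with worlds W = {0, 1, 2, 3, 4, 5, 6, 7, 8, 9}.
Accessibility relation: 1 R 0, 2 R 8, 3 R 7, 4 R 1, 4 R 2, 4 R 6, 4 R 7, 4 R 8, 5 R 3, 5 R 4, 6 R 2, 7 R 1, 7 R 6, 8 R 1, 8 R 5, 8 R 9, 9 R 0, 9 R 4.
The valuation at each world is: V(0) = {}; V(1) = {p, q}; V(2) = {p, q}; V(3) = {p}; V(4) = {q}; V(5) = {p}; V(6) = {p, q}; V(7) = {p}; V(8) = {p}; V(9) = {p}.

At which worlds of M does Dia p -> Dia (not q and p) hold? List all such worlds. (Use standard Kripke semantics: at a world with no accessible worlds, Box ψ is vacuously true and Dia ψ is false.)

Recall that Dia ψ holds at a world iff ψ holds at some accessible world.
Let φ = Dia p -> Dia (not q and p). Evaluate φ at each world:
  0 (successors ∅): φ is true.
  1 (successors {0}): φ is true.
  2 (successors {8}): φ is true.
  3 (successors {7}): φ is true.
  4 (successors {1, 2, 6, 7, 8}): φ is true.
  5 (successors {3, 4}): φ is true.
  6 (successors {2}): φ is false.
  7 (successors {1, 6}): φ is false.
  8 (successors {1, 5, 9}): φ is true.
  9 (successors {0, 4}): φ is true.
For instance, at 4:
  At 4: Dia p is true, Dia (not q and p) is true, so Dia p -> Dia (not q and p) is true.
    At 4: Dia p requires p at some successor in {1, 2, 6, 7, 8}.
      p holds at 1, so Dia p is true at 4.
    At 4: Dia (not q and p) requires not q and p at some successor in {1, 2, 6, 7, 8}.
      not q and p holds at 7, so Dia (not q and p) is true at 4.
Satisfying worlds: {0, 1, 2, 3, 4, 5, 8, 9}

0, 1, 2, 3, 4, 5, 8, 9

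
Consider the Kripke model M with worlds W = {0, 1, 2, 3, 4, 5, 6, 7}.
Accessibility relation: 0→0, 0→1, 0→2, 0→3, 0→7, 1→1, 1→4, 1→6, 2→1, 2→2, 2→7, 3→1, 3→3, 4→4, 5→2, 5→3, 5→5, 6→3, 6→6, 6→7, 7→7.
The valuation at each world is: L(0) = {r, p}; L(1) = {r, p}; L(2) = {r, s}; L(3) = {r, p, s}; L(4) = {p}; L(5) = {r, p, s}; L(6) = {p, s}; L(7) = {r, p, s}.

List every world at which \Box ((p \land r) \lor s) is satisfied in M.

0, 2, 3, 5, 6, 7

Recall that \Box ψ holds at a world iff ψ holds at every accessible world, and \Diamond ψ holds iff ψ holds at some accessible world.
Let φ = \Box ((p \land r) \lor s). Evaluate φ at each world:
  0 (successors {0, 1, 2, 3, 7}): φ is true.
  1 (successors {1, 4, 6}): φ is false.
  2 (successors {1, 2, 7}): φ is true.
  3 (successors {1, 3}): φ is true.
  4 (successors {4}): φ is false.
  5 (successors {2, 3, 5}): φ is true.
  6 (successors {3, 6, 7}): φ is true.
  7 (successors {7}): φ is true.
For instance, at 7:
  At 7: \Box ((p \land r) \lor s) requires (p \land r) \lor s at every successor {7}.
    At 7: (p \land r) \lor s is true.
  So \Box ((p \land r) \lor s) is true at 7.
Satisfying worlds: {0, 2, 3, 5, 6, 7}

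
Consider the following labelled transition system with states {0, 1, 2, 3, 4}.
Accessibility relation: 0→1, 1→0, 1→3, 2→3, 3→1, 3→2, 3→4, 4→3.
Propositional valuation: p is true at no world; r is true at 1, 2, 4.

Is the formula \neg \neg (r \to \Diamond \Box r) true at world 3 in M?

Yes

Recall that \Box ψ holds at a world iff ψ holds at every accessible world, and \Diamond ψ holds iff ψ holds at some accessible world.
At 3: \neg (r \to \Diamond \Box r) is false, so \neg \neg (r \to \Diamond \Box r) is true.
  At 3: r \to \Diamond \Box r is true, so \neg (r \to \Diamond \Box r) is false.
    At 3: r is false, \Diamond \Box r is false, so r \to \Diamond \Box r is true.
      At 3: \Diamond \Box r requires \Box r at some successor in {1, 2, 4}.
        At 1: \Box r is false.
        At 2: \Box r is false.
        At 4: \Box r is false.
      So \Diamond \Box r is false at 3.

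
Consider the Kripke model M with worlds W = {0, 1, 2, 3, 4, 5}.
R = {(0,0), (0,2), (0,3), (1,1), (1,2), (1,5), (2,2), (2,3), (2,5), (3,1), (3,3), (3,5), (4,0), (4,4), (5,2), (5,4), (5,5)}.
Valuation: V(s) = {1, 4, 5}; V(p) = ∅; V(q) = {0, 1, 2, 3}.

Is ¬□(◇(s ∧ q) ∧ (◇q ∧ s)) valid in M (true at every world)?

Let φ = ¬□(◇(s ∧ q) ∧ (◇q ∧ s)). Evaluate φ at each world:
  0 (successors {0, 2, 3}): φ is true.
  1 (successors {1, 2, 5}): φ is true.
  2 (successors {2, 3, 5}): φ is true.
  3 (successors {1, 3, 5}): φ is true.
  4 (successors {0, 4}): φ is true.
  5 (successors {2, 4, 5}): φ is true.
For instance, at 1:
  At 1: □(◇(s ∧ q) ∧ (◇q ∧ s)) is false, so ¬□(◇(s ∧ q) ∧ (◇q ∧ s)) is true.
    At 1: □(◇(s ∧ q) ∧ (◇q ∧ s)) requires ◇(s ∧ q) ∧ (◇q ∧ s) at every successor {1, 2, 5}.
      ◇(s ∧ q) ∧ (◇q ∧ s) fails at 2, so □(◇(s ∧ q) ∧ (◇q ∧ s)) is false at 1.

Yes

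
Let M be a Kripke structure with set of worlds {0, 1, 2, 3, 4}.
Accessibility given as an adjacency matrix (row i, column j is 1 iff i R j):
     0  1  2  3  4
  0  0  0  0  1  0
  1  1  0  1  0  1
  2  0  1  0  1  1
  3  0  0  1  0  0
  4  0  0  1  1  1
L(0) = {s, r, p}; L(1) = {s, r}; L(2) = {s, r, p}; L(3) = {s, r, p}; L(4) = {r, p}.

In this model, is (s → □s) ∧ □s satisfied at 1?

At 1: s → □s is false, □s is false, so (s → □s) ∧ □s is false.
  At 1: s is true, □s is false, so s → □s is false.
    At 1: □s requires s at every successor {0, 2, 4}.
      s fails at 4, so □s is false at 1.
  At 1: □s requires s at every successor {0, 2, 4}.
    s fails at 4, so □s is false at 1.

No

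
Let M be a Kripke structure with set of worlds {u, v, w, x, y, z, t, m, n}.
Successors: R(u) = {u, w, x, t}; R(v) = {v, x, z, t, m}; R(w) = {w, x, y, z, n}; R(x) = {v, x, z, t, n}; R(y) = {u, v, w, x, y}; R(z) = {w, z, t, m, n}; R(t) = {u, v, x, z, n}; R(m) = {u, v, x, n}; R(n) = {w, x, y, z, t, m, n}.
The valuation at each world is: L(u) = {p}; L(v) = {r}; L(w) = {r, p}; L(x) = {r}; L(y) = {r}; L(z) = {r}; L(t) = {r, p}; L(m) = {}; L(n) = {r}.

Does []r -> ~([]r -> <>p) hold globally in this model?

Let φ = []r -> ~([]r -> <>p). Evaluate φ at each world:
  u (successors {u, w, x, t}): φ is true.
  v (successors {v, x, z, t, m}): φ is true.
  w (successors {w, x, y, z, n}): φ is false.
  x (successors {v, x, z, t, n}): φ is false.
  y (successors {u, v, w, x, y}): φ is true.
  z (successors {w, z, t, m, n}): φ is true.
  t (successors {u, v, x, z, n}): φ is true.
  m (successors {u, v, x, n}): φ is true.
  n (successors {w, x, y, z, t, m, n}): φ is true.
Detail at w (counterexample):
  At w: []r is true, ~([]r -> <>p) is false, so []r -> ~([]r -> <>p) is false.
    At w: []r requires r at every successor {w, x, y, z, n}.
      At w: r is true.
      At x: r is true.
      At y: r is true.
      At z: r is true.
      At n: r is true.
    So []r is true at w.
    At w: []r -> <>p is true, so ~([]r -> <>p) is false.
      At w: []r is true, <>p is true, so []r -> <>p is true.

No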